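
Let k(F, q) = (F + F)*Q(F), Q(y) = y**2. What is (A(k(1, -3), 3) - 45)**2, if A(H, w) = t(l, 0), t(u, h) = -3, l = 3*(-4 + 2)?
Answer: 2304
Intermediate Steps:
l = -6 (l = 3*(-2) = -6)
k(F, q) = 2*F**3 (k(F, q) = (F + F)*F**2 = (2*F)*F**2 = 2*F**3)
A(H, w) = -3
(A(k(1, -3), 3) - 45)**2 = (-3 - 45)**2 = (-48)**2 = 2304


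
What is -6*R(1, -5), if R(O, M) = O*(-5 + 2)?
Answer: 18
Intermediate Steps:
R(O, M) = -3*O (R(O, M) = O*(-3) = -3*O)
-6*R(1, -5) = -(-18) = -6*(-3) = 18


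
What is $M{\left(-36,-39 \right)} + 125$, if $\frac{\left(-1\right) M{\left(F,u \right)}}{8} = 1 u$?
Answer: $437$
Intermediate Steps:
$M{\left(F,u \right)} = - 8 u$ ($M{\left(F,u \right)} = - 8 \cdot 1 u = - 8 u$)
$M{\left(-36,-39 \right)} + 125 = \left(-8\right) \left(-39\right) + 125 = 312 + 125 = 437$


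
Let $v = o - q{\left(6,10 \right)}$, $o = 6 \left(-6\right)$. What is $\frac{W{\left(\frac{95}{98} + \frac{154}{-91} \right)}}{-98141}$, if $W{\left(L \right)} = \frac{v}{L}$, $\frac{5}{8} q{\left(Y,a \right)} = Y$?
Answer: $- \frac{96824}{150646435} \approx -0.00064272$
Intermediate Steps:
$q{\left(Y,a \right)} = \frac{8 Y}{5}$
$o = -36$
$v = - \frac{228}{5}$ ($v = -36 - \frac{8}{5} \cdot 6 = -36 - \frac{48}{5} = - \frac{228}{5} \approx -45.6$)
$W{\left(L \right)} = - \frac{228}{5 L}$
$\frac{W{\left(\frac{95}{98} + \frac{154}{-91} \right)}}{-98141} = \frac{\left(- \frac{228}{5}\right) \frac{1}{\frac{95}{98} + \frac{154}{-91}}}{-98141} = - \frac{228}{5 \left(95 \cdot \frac{1}{98} + 154 \left(- \frac{1}{91}\right)\right)} \left(- \frac{1}{98141}\right) = - \frac{228}{5 \left(\frac{95}{98} - \frac{22}{13}\right)} \left(- \frac{1}{98141}\right) = - \frac{228}{5 \left(- \frac{921}{1274}\right)} \left(- \frac{1}{98141}\right) = \left(- \frac{228}{5}\right) \left(- \frac{1274}{921}\right) \left(- \frac{1}{98141}\right) = \frac{96824}{1535} \left(- \frac{1}{98141}\right) = - \frac{96824}{150646435}$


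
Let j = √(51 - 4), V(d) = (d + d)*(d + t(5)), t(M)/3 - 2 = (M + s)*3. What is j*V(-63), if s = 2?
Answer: -756*√47 ≈ -5182.9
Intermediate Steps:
t(M) = 24 + 9*M (t(M) = 6 + 3*((M + 2)*3) = 6 + 3*((2 + M)*3) = 6 + 3*(6 + 3*M) = 6 + (18 + 9*M) = 24 + 9*M)
V(d) = 2*d*(69 + d) (V(d) = (d + d)*(d + (24 + 9*5)) = (2*d)*(d + (24 + 45)) = (2*d)*(d + 69) = (2*d)*(69 + d) = 2*d*(69 + d))
j = √47 ≈ 6.8557
j*V(-63) = √47*(2*(-63)*(69 - 63)) = √47*(2*(-63)*6) = √47*(-756) = -756*√47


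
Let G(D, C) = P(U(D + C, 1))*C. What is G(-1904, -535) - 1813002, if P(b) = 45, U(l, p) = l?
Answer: -1837077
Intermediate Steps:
G(D, C) = 45*C
G(-1904, -535) - 1813002 = 45*(-535) - 1813002 = -24075 - 1813002 = -1837077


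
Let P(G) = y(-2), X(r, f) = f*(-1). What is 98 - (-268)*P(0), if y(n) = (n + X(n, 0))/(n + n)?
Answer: 232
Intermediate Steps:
X(r, f) = -f
y(n) = ½ (y(n) = (n - 1*0)/(n + n) = (n + 0)/((2*n)) = n*(1/(2*n)) = ½)
P(G) = ½
98 - (-268)*P(0) = 98 - (-268)/2 = 98 - 134*(-1) = 98 + 134 = 232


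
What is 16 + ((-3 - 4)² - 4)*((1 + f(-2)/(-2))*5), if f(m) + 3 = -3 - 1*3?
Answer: 2507/2 ≈ 1253.5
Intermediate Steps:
f(m) = -9 (f(m) = -3 + (-3 - 1*3) = -3 + (-3 - 3) = -3 - 6 = -9)
16 + ((-3 - 4)² - 4)*((1 + f(-2)/(-2))*5) = 16 + ((-3 - 4)² - 4)*((1 - 9/(-2))*5) = 16 + ((-7)² - 4)*((1 - 9*(-½))*5) = 16 + (49 - 4)*((1 + 9/2)*5) = 16 + 45*((11/2)*5) = 16 + 45*(55/2) = 16 + 2475/2 = 2507/2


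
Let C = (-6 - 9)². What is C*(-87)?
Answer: -19575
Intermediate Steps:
C = 225 (C = (-15)² = 225)
C*(-87) = 225*(-87) = -19575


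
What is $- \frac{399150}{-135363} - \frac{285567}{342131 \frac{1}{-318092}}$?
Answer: $\frac{4098682763867394}{15437292851} \approx 2.6551 \cdot 10^{5}$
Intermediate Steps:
$- \frac{399150}{-135363} - \frac{285567}{342131 \frac{1}{-318092}} = \left(-399150\right) \left(- \frac{1}{135363}\right) - \frac{285567}{342131 \left(- \frac{1}{318092}\right)} = \frac{133050}{45121} - \frac{285567}{- \frac{342131}{318092}} = \frac{133050}{45121} - - \frac{90836578164}{342131} = \frac{133050}{45121} + \frac{90836578164}{342131} = \frac{4098682763867394}{15437292851}$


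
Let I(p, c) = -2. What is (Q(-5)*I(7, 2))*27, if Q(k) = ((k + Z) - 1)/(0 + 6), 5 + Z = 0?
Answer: 99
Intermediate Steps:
Z = -5 (Z = -5 + 0 = -5)
Q(k) = -1 + k/6 (Q(k) = ((k - 5) - 1)/(0 + 6) = ((-5 + k) - 1)/6 = (-6 + k)*(1/6) = -1 + k/6)
(Q(-5)*I(7, 2))*27 = ((-1 + (1/6)*(-5))*(-2))*27 = ((-1 - 5/6)*(-2))*27 = -11/6*(-2)*27 = (11/3)*27 = 99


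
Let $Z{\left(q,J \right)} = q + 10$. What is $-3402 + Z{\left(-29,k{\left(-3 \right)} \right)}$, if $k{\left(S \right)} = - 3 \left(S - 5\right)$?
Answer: $-3421$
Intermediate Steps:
$k{\left(S \right)} = 15 - 3 S$ ($k{\left(S \right)} = - 3 \left(-5 + S\right) = 15 - 3 S$)
$Z{\left(q,J \right)} = 10 + q$
$-3402 + Z{\left(-29,k{\left(-3 \right)} \right)} = -3402 + \left(10 - 29\right) = -3402 - 19 = -3421$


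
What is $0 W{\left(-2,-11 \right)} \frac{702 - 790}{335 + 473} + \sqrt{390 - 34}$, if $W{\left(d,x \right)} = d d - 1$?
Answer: $2 \sqrt{89} \approx 18.868$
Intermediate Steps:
$W{\left(d,x \right)} = -1 + d^{2}$ ($W{\left(d,x \right)} = d^{2} - 1 = -1 + d^{2}$)
$0 W{\left(-2,-11 \right)} \frac{702 - 790}{335 + 473} + \sqrt{390 - 34} = 0 \left(-1 + \left(-2\right)^{2}\right) \frac{702 - 790}{335 + 473} + \sqrt{390 - 34} = 0 \left(-1 + 4\right) \left(- \frac{88}{808}\right) + \sqrt{356} = 0 \cdot 3 \left(\left(-88\right) \frac{1}{808}\right) + 2 \sqrt{89} = 0 \left(- \frac{11}{101}\right) + 2 \sqrt{89} = 0 + 2 \sqrt{89} = 2 \sqrt{89}$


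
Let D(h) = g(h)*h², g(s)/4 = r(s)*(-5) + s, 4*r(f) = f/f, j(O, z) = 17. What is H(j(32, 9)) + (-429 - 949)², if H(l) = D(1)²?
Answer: 1898885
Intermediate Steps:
r(f) = ¼ (r(f) = (f/f)/4 = (¼)*1 = ¼)
g(s) = -5 + 4*s (g(s) = 4*((¼)*(-5) + s) = 4*(-5/4 + s) = -5 + 4*s)
D(h) = h²*(-5 + 4*h) (D(h) = (-5 + 4*h)*h² = h²*(-5 + 4*h))
H(l) = 1 (H(l) = (1²*(-5 + 4*1))² = (1*(-5 + 4))² = (1*(-1))² = (-1)² = 1)
H(j(32, 9)) + (-429 - 949)² = 1 + (-429 - 949)² = 1 + (-1378)² = 1 + 1898884 = 1898885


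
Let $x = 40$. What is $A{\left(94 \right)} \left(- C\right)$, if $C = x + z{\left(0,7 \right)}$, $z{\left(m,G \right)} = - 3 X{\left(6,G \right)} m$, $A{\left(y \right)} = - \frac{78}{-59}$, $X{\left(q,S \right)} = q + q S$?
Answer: $- \frac{3120}{59} \approx -52.881$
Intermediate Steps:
$X{\left(q,S \right)} = q + S q$
$A{\left(y \right)} = \frac{78}{59}$ ($A{\left(y \right)} = \left(-78\right) \left(- \frac{1}{59}\right) = \frac{78}{59}$)
$z{\left(m,G \right)} = m \left(-18 - 18 G\right)$ ($z{\left(m,G \right)} = - 3 \cdot 6 \left(1 + G\right) m = - 3 \left(6 + 6 G\right) m = \left(-18 - 18 G\right) m = m \left(-18 - 18 G\right)$)
$C = 40$ ($C = 40 - 0 \left(1 + 7\right) = 40 - 0 \cdot 8 = 40 + 0 = 40$)
$A{\left(94 \right)} \left(- C\right) = \frac{78 \left(\left(-1\right) 40\right)}{59} = \frac{78}{59} \left(-40\right) = - \frac{3120}{59}$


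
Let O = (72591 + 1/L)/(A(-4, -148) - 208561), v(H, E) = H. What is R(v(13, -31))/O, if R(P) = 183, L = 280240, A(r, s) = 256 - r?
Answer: -10682491819920/20342901841 ≈ -525.12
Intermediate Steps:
O = -20342901841/58374272240 (O = (72591 + 1/280240)/((256 - 1*(-4)) - 208561) = (72591 + 1/280240)/((256 + 4) - 208561) = 20342901841/(280240*(260 - 208561)) = (20342901841/280240)/(-208301) = (20342901841/280240)*(-1/208301) = -20342901841/58374272240 ≈ -0.34849)
R(v(13, -31))/O = 183/(-20342901841/58374272240) = 183*(-58374272240/20342901841) = -10682491819920/20342901841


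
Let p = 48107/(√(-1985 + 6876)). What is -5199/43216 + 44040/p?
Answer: -5199/43216 + 44040*√4891/48107 ≈ 63.903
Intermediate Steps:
p = 659*√4891/67 (p = 48107/(√4891) = 48107*(√4891/4891) = 659*√4891/67 ≈ 687.88)
-5199/43216 + 44040/p = -5199/43216 + 44040/((659*√4891/67)) = -5199*1/43216 + 44040*(√4891/48107) = -5199/43216 + 44040*√4891/48107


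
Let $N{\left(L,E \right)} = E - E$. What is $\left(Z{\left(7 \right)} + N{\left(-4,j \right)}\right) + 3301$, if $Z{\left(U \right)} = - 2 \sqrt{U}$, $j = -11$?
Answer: $3301 - 2 \sqrt{7} \approx 3295.7$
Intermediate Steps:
$N{\left(L,E \right)} = 0$
$\left(Z{\left(7 \right)} + N{\left(-4,j \right)}\right) + 3301 = \left(- 2 \sqrt{7} + 0\right) + 3301 = - 2 \sqrt{7} + 3301 = 3301 - 2 \sqrt{7}$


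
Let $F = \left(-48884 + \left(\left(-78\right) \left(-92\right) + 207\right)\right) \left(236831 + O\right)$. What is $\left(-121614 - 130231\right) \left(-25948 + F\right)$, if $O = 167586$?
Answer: $4226899958920925$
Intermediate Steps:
$F = -16783709917$ ($F = \left(-48884 + \left(\left(-78\right) \left(-92\right) + 207\right)\right) \left(236831 + 167586\right) = \left(-48884 + \left(7176 + 207\right)\right) 404417 = \left(-48884 + 7383\right) 404417 = \left(-41501\right) 404417 = -16783709917$)
$\left(-121614 - 130231\right) \left(-25948 + F\right) = \left(-121614 - 130231\right) \left(-25948 - 16783709917\right) = \left(-251845\right) \left(-16783735865\right) = 4226899958920925$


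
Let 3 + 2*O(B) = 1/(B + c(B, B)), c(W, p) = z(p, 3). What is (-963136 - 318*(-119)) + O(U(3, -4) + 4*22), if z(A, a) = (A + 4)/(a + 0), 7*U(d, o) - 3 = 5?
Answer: -4670891663/5048 ≈ -9.2530e+5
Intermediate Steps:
U(d, o) = 8/7 (U(d, o) = 3/7 + (⅐)*5 = 3/7 + 5/7 = 8/7)
z(A, a) = (4 + A)/a
c(W, p) = 4/3 + p/3 (c(W, p) = (4 + p)/3 = 4/3 + p/3)
O(B) = -3/2 + 1/(2*(4/3 + 4*B/3)) (O(B) = -3/2 + 1/(2*(B + (4/3 + B/3))) = -3/2 + 1/(2*(4/3 + 4*B/3)))
(-963136 - 318*(-119)) + O(U(3, -4) + 4*22) = (-963136 - 318*(-119)) + 3*(-3 - 4*(8/7 + 4*22))/(8*(1 + (8/7 + 4*22))) = (-963136 + 37842) + 3*(-3 - 4*(8/7 + 88))/(8*(1 + (8/7 + 88))) = -925294 + 3*(-3 - 4*624/7)/(8*(1 + 624/7)) = -925294 + 3*(-3 - 2496/7)/(8*(631/7)) = -925294 + (3/8)*(7/631)*(-2517/7) = -925294 - 7551/5048 = -4670891663/5048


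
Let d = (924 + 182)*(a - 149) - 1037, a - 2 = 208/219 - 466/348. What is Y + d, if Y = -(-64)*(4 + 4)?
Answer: -1038627142/6351 ≈ -1.6354e+5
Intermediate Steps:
a = 20459/12702 (a = 2 + (208/219 - 466/348) = 2 + (208*(1/219) - 466*1/348) = 2 + (208/219 - 233/174) = 2 - 4945/12702 = 20459/12702 ≈ 1.6107)
d = -1041878854/6351 (d = (924 + 182)*(20459/12702 - 149) - 1037 = 1106*(-1872139/12702) - 1037 = -1035292867/6351 - 1037 = -1041878854/6351 ≈ -1.6405e+5)
Y = 512 (Y = -(-64)*8 = -16*(-32) = 512)
Y + d = 512 - 1041878854/6351 = -1038627142/6351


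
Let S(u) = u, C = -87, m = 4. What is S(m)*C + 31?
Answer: -317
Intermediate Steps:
S(m)*C + 31 = 4*(-87) + 31 = -348 + 31 = -317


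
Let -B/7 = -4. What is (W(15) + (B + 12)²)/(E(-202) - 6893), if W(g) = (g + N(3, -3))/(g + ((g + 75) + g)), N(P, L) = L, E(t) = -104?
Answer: -16001/69970 ≈ -0.22868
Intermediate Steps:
B = 28 (B = -7*(-4) = 28)
W(g) = (-3 + g)/(75 + 3*g) (W(g) = (g - 3)/(g + ((g + 75) + g)) = (-3 + g)/(g + ((75 + g) + g)) = (-3 + g)/(g + (75 + 2*g)) = (-3 + g)/(75 + 3*g))
(W(15) + (B + 12)²)/(E(-202) - 6893) = ((-3 + 15)/(3*(25 + 15)) + (28 + 12)²)/(-104 - 6893) = ((⅓)*12/40 + 40²)/(-6997) = ((⅓)*(1/40)*12 + 1600)*(-1/6997) = (⅒ + 1600)*(-1/6997) = (16001/10)*(-1/6997) = -16001/69970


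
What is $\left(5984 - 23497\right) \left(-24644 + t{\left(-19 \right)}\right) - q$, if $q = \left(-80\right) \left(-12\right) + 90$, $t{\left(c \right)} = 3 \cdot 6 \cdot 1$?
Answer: $431274088$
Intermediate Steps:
$t{\left(c \right)} = 18$ ($t{\left(c \right)} = 18 \cdot 1 = 18$)
$q = 1050$ ($q = 960 + 90 = 1050$)
$\left(5984 - 23497\right) \left(-24644 + t{\left(-19 \right)}\right) - q = \left(5984 - 23497\right) \left(-24644 + 18\right) - 1050 = \left(-17513\right) \left(-24626\right) - 1050 = 431275138 - 1050 = 431274088$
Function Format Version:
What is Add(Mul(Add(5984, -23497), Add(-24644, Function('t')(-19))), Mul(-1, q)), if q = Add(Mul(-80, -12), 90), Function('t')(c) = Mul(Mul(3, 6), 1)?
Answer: 431274088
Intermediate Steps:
Function('t')(c) = 18 (Function('t')(c) = Mul(18, 1) = 18)
q = 1050 (q = Add(960, 90) = 1050)
Add(Mul(Add(5984, -23497), Add(-24644, Function('t')(-19))), Mul(-1, q)) = Add(Mul(Add(5984, -23497), Add(-24644, 18)), Mul(-1, 1050)) = Add(Mul(-17513, -24626), -1050) = Add(431275138, -1050) = 431274088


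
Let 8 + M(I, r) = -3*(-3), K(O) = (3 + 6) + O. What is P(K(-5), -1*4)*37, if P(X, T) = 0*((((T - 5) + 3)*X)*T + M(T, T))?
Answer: 0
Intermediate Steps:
K(O) = 9 + O
M(I, r) = 1 (M(I, r) = -8 - 3*(-3) = -8 + 9 = 1)
P(X, T) = 0 (P(X, T) = 0*((((T - 5) + 3)*X)*T + 1) = 0*((((-5 + T) + 3)*X)*T + 1) = 0*(((-2 + T)*X)*T + 1) = 0*((X*(-2 + T))*T + 1) = 0*(T*X*(-2 + T) + 1) = 0*(1 + T*X*(-2 + T)) = 0)
P(K(-5), -1*4)*37 = 0*37 = 0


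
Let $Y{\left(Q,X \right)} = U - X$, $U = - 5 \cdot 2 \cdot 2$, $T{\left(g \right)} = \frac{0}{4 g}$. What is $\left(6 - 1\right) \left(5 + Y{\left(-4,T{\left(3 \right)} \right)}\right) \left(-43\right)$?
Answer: $3225$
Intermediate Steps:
$T{\left(g \right)} = 0$ ($T{\left(g \right)} = 0 \frac{1}{4 g} = 0$)
$U = -20$ ($U = \left(-5\right) 4 = -20$)
$Y{\left(Q,X \right)} = -20 - X$
$\left(6 - 1\right) \left(5 + Y{\left(-4,T{\left(3 \right)} \right)}\right) \left(-43\right) = \left(6 - 1\right) \left(5 - 20\right) \left(-43\right) = 5 \left(5 + \left(-20 + 0\right)\right) \left(-43\right) = 5 \left(5 - 20\right) \left(-43\right) = 5 \left(-15\right) \left(-43\right) = \left(-75\right) \left(-43\right) = 3225$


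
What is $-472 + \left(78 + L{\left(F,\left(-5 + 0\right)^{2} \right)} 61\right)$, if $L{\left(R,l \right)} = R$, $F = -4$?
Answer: $-638$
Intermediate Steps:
$-472 + \left(78 + L{\left(F,\left(-5 + 0\right)^{2} \right)} 61\right) = -472 + \left(78 - 244\right) = -472 - 166 = -638$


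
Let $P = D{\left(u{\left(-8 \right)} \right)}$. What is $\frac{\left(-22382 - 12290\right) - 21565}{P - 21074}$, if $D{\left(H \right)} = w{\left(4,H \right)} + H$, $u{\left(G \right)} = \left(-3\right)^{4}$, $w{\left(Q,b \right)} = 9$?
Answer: $\frac{56237}{20984} \approx 2.68$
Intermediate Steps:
$u{\left(G \right)} = 81$
$D{\left(H \right)} = 9 + H$
$P = 90$ ($P = 9 + 81 = 90$)
$\frac{\left(-22382 - 12290\right) - 21565}{P - 21074} = \frac{\left(-22382 - 12290\right) - 21565}{90 - 21074} = \frac{-34672 - 21565}{90 - 21074} = - \frac{56237}{-20984} = \left(-56237\right) \left(- \frac{1}{20984}\right) = \frac{56237}{20984}$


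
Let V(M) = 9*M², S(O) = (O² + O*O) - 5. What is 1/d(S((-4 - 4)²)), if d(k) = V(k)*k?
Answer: 1/4938748156827 ≈ 2.0248e-13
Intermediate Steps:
S(O) = -5 + 2*O² (S(O) = (O² + O²) - 5 = 2*O² - 5 = -5 + 2*O²)
d(k) = 9*k³ (d(k) = (9*k²)*k = 9*k³)
1/d(S((-4 - 4)²)) = 1/(9*(-5 + 2*((-4 - 4)²)²)³) = 1/(9*(-5 + 2*((-8)²)²)³) = 1/(9*(-5 + 2*64²)³) = 1/(9*(-5 + 2*4096)³) = 1/(9*(-5 + 8192)³) = 1/(9*8187³) = 1/(9*548749795203) = 1/4938748156827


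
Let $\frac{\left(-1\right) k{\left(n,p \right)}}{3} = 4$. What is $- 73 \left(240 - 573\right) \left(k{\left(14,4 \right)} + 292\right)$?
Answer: $6806520$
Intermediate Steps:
$k{\left(n,p \right)} = -12$ ($k{\left(n,p \right)} = \left(-3\right) 4 = -12$)
$- 73 \left(240 - 573\right) \left(k{\left(14,4 \right)} + 292\right) = - 73 \left(240 - 573\right) \left(-12 + 292\right) = - 73 \left(\left(-333\right) 280\right) = \left(-73\right) \left(-93240\right) = 6806520$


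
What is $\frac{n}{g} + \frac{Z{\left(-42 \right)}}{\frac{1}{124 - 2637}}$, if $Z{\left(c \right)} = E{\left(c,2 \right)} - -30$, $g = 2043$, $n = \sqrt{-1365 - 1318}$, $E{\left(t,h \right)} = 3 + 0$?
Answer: $-82929 + \frac{i \sqrt{2683}}{2043} \approx -82929.0 + 0.025354 i$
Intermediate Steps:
$E{\left(t,h \right)} = 3$
$n = i \sqrt{2683}$ ($n = \sqrt{-2683} = i \sqrt{2683} \approx 51.798 i$)
$Z{\left(c \right)} = 33$ ($Z{\left(c \right)} = 3 - -30 = 3 + 30 = 33$)
$\frac{n}{g} + \frac{Z{\left(-42 \right)}}{\frac{1}{124 - 2637}} = \frac{i \sqrt{2683}}{2043} + \frac{33}{\frac{1}{124 - 2637}} = i \sqrt{2683} \cdot \frac{1}{2043} + \frac{33}{\frac{1}{-2513}} = \frac{i \sqrt{2683}}{2043} + \frac{33}{- \frac{1}{2513}} = \frac{i \sqrt{2683}}{2043} + 33 \left(-2513\right) = \frac{i \sqrt{2683}}{2043} - 82929 = -82929 + \frac{i \sqrt{2683}}{2043}$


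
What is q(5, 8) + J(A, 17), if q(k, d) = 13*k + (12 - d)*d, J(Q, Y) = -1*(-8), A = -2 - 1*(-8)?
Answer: 105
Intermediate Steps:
A = 6 (A = -2 + 8 = 6)
J(Q, Y) = 8
q(k, d) = 13*k + d*(12 - d)
q(5, 8) + J(A, 17) = (-1*8² + 12*8 + 13*5) + 8 = (-1*64 + 96 + 65) + 8 = (-64 + 96 + 65) + 8 = 97 + 8 = 105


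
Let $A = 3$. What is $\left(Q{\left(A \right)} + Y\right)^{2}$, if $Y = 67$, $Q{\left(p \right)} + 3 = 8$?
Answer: $5184$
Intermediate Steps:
$Q{\left(p \right)} = 5$ ($Q{\left(p \right)} = -3 + 8 = 5$)
$\left(Q{\left(A \right)} + Y\right)^{2} = \left(5 + 67\right)^{2} = 72^{2} = 5184$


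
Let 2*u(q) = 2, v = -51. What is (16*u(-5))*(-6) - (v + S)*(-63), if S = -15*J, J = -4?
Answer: 471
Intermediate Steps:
u(q) = 1 (u(q) = (1/2)*2 = 1)
S = 60 (S = -15*(-4) = 60)
(16*u(-5))*(-6) - (v + S)*(-63) = (16*1)*(-6) - (-51 + 60)*(-63) = 16*(-6) - 9*(-63) = -96 - 1*(-567) = -96 + 567 = 471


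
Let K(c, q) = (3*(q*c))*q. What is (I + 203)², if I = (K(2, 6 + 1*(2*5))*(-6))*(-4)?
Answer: 1373962489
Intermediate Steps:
K(c, q) = 3*c*q² (K(c, q) = (3*(c*q))*q = (3*c*q)*q = 3*c*q²)
I = 36864 (I = ((3*2*(6 + 1*(2*5))²)*(-6))*(-4) = ((3*2*(6 + 1*10)²)*(-6))*(-4) = ((3*2*(6 + 10)²)*(-6))*(-4) = ((3*2*16²)*(-6))*(-4) = ((3*2*256)*(-6))*(-4) = (1536*(-6))*(-4) = -9216*(-4) = 36864)
(I + 203)² = (36864 + 203)² = 37067² = 1373962489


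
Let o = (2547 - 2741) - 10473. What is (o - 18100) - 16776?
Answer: -45543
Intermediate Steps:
o = -10667 (o = -194 - 10473 = -10667)
(o - 18100) - 16776 = (-10667 - 18100) - 16776 = -28767 - 16776 = -45543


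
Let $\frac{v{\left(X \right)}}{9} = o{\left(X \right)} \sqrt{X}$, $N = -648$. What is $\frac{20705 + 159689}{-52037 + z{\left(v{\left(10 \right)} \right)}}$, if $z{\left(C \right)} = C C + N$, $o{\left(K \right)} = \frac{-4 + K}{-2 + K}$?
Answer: $- \frac{1443152}{417835} \approx -3.4539$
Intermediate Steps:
$o{\left(K \right)} = \frac{-4 + K}{-2 + K}$
$v{\left(X \right)} = \frac{9 \sqrt{X} \left(-4 + X\right)}{-2 + X}$ ($v{\left(X \right)} = 9 \frac{-4 + X}{-2 + X} \sqrt{X} = 9 \frac{\sqrt{X} \left(-4 + X\right)}{-2 + X} = \frac{9 \sqrt{X} \left(-4 + X\right)}{-2 + X}$)
$z{\left(C \right)} = -648 + C^{2}$ ($z{\left(C \right)} = C C - 648 = C^{2} - 648 = -648 + C^{2}$)
$\frac{20705 + 159689}{-52037 + z{\left(v{\left(10 \right)} \right)}} = \frac{20705 + 159689}{-52037 - \left(648 - \left(\frac{9 \sqrt{10} \left(-4 + 10\right)}{-2 + 10}\right)^{2}\right)} = \frac{180394}{-52037 - \left(648 - \left(9 \sqrt{10} \cdot \frac{1}{8} \cdot 6\right)^{2}\right)} = \frac{180394}{-52037 - \left(648 - \left(\frac{27 \sqrt{10}}{4}\right)^{2}\right)} = \frac{180394}{-52037 + \left(-648 + \frac{3645}{8}\right)} = \frac{180394}{-52037 - \frac{1539}{8}} = \frac{180394}{- \frac{417835}{8}} = 180394 \left(- \frac{8}{417835}\right) = - \frac{1443152}{417835}$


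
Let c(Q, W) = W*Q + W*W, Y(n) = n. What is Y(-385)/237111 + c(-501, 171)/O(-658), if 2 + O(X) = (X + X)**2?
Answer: -1003352680/29331545271 ≈ -0.034207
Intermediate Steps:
O(X) = -2 + 4*X**2 (O(X) = -2 + (X + X)**2 = -2 + (2*X)**2 = -2 + 4*X**2)
c(Q, W) = W**2 + Q*W (c(Q, W) = Q*W + W**2 = W**2 + Q*W)
Y(-385)/237111 + c(-501, 171)/O(-658) = -385/237111 + (171*(-501 + 171))/(-2 + 4*(-658)**2) = -385*1/237111 + (171*(-330))/(-2 + 4*432964) = -55/33873 - 56430/(-2 + 1731856) = -55/33873 - 56430/1731854 = -55/33873 - 56430*1/1731854 = -55/33873 - 28215/865927 = -1003352680/29331545271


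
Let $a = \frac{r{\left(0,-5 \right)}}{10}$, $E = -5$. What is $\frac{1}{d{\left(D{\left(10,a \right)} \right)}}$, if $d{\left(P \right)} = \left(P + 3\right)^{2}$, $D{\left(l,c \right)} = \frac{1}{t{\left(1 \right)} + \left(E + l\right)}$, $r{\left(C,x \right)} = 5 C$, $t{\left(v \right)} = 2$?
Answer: $\frac{49}{484} \approx 0.10124$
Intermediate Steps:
$a = 0$ ($a = \frac{5 \cdot 0}{10} = 0 \cdot \frac{1}{10} = 0$)
$D{\left(l,c \right)} = \frac{1}{-3 + l}$ ($D{\left(l,c \right)} = \frac{1}{2 + \left(-5 + l\right)} = \frac{1}{-3 + l}$)
$d{\left(P \right)} = \left(3 + P\right)^{2}$
$\frac{1}{d{\left(D{\left(10,a \right)} \right)}} = \frac{1}{\left(3 + \frac{1}{-3 + 10}\right)^{2}} = \frac{1}{\left(3 + \frac{1}{7}\right)^{2}} = \frac{1}{\left(\frac{22}{7}\right)^{2}} = \frac{1}{\frac{484}{49}} = \frac{49}{484}$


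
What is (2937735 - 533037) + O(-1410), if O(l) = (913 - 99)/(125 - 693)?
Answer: 682933825/284 ≈ 2.4047e+6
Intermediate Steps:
O(l) = -407/284 (O(l) = 814/(-568) = 814*(-1/568) = -407/284)
(2937735 - 533037) + O(-1410) = (2937735 - 533037) - 407/284 = 2404698 - 407/284 = 682933825/284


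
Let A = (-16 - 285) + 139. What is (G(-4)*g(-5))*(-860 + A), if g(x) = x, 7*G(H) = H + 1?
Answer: -2190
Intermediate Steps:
G(H) = ⅐ + H/7 (G(H) = (H + 1)/7 = (1 + H)/7 = ⅐ + H/7)
A = -162 (A = -301 + 139 = -162)
(G(-4)*g(-5))*(-860 + A) = ((⅐ + (⅐)*(-4))*(-5))*(-860 - 162) = ((⅐ - 4/7)*(-5))*(-1022) = -3/7*(-5)*(-1022) = (15/7)*(-1022) = -2190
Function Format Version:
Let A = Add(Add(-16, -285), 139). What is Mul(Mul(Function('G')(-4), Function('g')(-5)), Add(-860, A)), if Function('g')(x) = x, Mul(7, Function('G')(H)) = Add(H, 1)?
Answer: -2190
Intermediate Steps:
Function('G')(H) = Add(Rational(1, 7), Mul(Rational(1, 7), H)) (Function('G')(H) = Mul(Rational(1, 7), Add(H, 1)) = Mul(Rational(1, 7), Add(1, H)) = Add(Rational(1, 7), Mul(Rational(1, 7), H)))
A = -162 (A = Add(-301, 139) = -162)
Mul(Mul(Function('G')(-4), Function('g')(-5)), Add(-860, A)) = Mul(Mul(Add(Rational(1, 7), Mul(Rational(1, 7), -4)), -5), Add(-860, -162)) = Mul(Mul(Add(Rational(1, 7), Rational(-4, 7)), -5), -1022) = Mul(Mul(Rational(-3, 7), -5), -1022) = Mul(Rational(15, 7), -1022) = -2190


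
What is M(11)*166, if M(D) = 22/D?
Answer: 332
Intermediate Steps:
M(11)*166 = (22/11)*166 = (22*(1/11))*166 = 2*166 = 332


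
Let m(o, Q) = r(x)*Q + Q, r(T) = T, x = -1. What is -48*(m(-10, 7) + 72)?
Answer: -3456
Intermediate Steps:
m(o, Q) = 0 (m(o, Q) = -Q + Q = 0)
-48*(m(-10, 7) + 72) = -48*(0 + 72) = -48*72 = -3456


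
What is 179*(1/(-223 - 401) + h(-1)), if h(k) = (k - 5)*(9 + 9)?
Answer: -12063347/624 ≈ -19332.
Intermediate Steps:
h(k) = -90 + 18*k (h(k) = (-5 + k)*18 = -90 + 18*k)
179*(1/(-223 - 401) + h(-1)) = 179*(1/(-223 - 401) + (-90 + 18*(-1))) = 179*(1/(-624) + (-90 - 18)) = 179*(-1/624 - 108) = 179*(-67393/624) = -12063347/624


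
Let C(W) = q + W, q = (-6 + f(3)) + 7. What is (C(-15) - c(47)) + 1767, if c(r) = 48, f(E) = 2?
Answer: 1707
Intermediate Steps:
q = 3 (q = (-6 + 2) + 7 = -4 + 7 = 3)
C(W) = 3 + W
(C(-15) - c(47)) + 1767 = ((3 - 15) - 1*48) + 1767 = (-12 - 48) + 1767 = -60 + 1767 = 1707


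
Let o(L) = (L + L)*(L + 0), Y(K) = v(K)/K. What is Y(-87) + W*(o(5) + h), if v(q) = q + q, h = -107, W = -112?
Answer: 6386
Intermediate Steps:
v(q) = 2*q
Y(K) = 2 (Y(K) = (2*K)/K = 2)
o(L) = 2*L² (o(L) = (2*L)*L = 2*L²)
Y(-87) + W*(o(5) + h) = 2 - 112*(2*5² - 107) = 2 - 112*(2*25 - 107) = 2 - 112*(50 - 107) = 2 - 112*(-57) = 2 + 6384 = 6386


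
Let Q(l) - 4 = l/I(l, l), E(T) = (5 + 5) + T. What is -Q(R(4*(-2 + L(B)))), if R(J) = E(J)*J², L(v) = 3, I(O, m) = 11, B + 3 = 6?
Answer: -268/11 ≈ -24.364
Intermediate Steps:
E(T) = 10 + T
B = 3 (B = -3 + 6 = 3)
R(J) = J²*(10 + J) (R(J) = (10 + J)*J² = J²*(10 + J))
Q(l) = 4 + l/11
-Q(R(4*(-2 + L(B)))) = -(4 + ((4*(-2 + 3))²*(10 + 4*(-2 + 3)))/11) = -(4 + ((4*1)²*(10 + 4*1))/11) = -(4 + (4²*(10 + 4))/11) = -(4 + (16*14)/11) = -(4 + (1/11)*224) = -(4 + 224/11) = -1*268/11 = -268/11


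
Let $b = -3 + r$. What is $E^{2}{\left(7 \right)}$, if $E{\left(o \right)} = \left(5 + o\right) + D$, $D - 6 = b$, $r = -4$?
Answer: $121$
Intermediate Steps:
$b = -7$ ($b = -3 - 4 = -7$)
$D = -1$ ($D = 6 - 7 = -1$)
$E{\left(o \right)} = 4 + o$ ($E{\left(o \right)} = \left(5 + o\right) - 1 = 4 + o$)
$E^{2}{\left(7 \right)} = \left(4 + 7\right)^{2} = 11^{2} = 121$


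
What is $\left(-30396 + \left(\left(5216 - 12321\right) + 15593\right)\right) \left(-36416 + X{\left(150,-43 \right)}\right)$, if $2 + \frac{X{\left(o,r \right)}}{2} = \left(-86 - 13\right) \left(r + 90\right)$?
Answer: $1001765208$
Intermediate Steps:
$X{\left(o,r \right)} = -17824 - 198 r$ ($X{\left(o,r \right)} = -4 + 2 \left(-86 - 13\right) \left(r + 90\right) = -4 + 2 \left(- 99 \left(90 + r\right)\right) = -4 + 2 \left(-8910 - 99 r\right) = -4 - \left(17820 + 198 r\right) = -17824 - 198 r$)
$\left(-30396 + \left(\left(5216 - 12321\right) + 15593\right)\right) \left(-36416 + X{\left(150,-43 \right)}\right) = \left(-30396 + \left(\left(5216 - 12321\right) + 15593\right)\right) \left(-36416 - 9310\right) = \left(-30396 + \left(-7105 + 15593\right)\right) \left(-36416 + \left(-17824 + 8514\right)\right) = \left(-30396 + 8488\right) \left(-36416 - 9310\right) = \left(-21908\right) \left(-45726\right) = 1001765208$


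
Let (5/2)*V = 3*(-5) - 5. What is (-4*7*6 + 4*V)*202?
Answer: -40400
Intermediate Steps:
V = -8 (V = 2*(3*(-5) - 5)/5 = 2*(-15 - 5)/5 = (⅖)*(-20) = -8)
(-4*7*6 + 4*V)*202 = (-4*7*6 + 4*(-8))*202 = (-28*6 - 32)*202 = (-168 - 32)*202 = -200*202 = -40400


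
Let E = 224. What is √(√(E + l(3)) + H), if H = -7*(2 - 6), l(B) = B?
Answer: √(28 + √227) ≈ 6.5625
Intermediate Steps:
H = 28 (H = -7*(-4) = 28)
√(√(E + l(3)) + H) = √(√(224 + 3) + 28) = √(√227 + 28) = √(28 + √227)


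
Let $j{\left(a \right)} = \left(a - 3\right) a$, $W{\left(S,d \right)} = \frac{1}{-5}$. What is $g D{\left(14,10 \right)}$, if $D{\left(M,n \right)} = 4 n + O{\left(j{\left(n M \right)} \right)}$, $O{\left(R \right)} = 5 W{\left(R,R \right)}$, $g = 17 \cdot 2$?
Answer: $1326$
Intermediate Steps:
$W{\left(S,d \right)} = - \frac{1}{5}$
$g = 34$
$j{\left(a \right)} = a \left(-3 + a\right)$ ($j{\left(a \right)} = \left(-3 + a\right) a = a \left(-3 + a\right)$)
$O{\left(R \right)} = -1$ ($O{\left(R \right)} = 5 \left(- \frac{1}{5}\right) = -1$)
$D{\left(M,n \right)} = -1 + 4 n$ ($D{\left(M,n \right)} = 4 n - 1 = -1 + 4 n$)
$g D{\left(14,10 \right)} = 34 \left(-1 + 4 \cdot 10\right) = 34 \left(-1 + 40\right) = 34 \cdot 39 = 1326$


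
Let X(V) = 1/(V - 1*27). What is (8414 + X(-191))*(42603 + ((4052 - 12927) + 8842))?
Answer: 39042032535/109 ≈ 3.5818e+8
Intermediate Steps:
X(V) = 1/(-27 + V) (X(V) = 1/(V - 27) = 1/(-27 + V))
(8414 + X(-191))*(42603 + ((4052 - 12927) + 8842)) = (8414 + 1/(-27 - 191))*(42603 + ((4052 - 12927) + 8842)) = (8414 + 1/(-218))*(42603 + (-8875 + 8842)) = (8414 - 1/218)*(42603 - 33) = (1834251/218)*42570 = 39042032535/109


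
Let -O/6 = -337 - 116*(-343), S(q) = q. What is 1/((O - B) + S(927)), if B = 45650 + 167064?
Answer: -1/448493 ≈ -2.2297e-6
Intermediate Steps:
O = -236706 (O = -6*(-337 - 116*(-343)) = -6*(-337 + 39788) = -6*39451 = -236706)
B = 212714
1/((O - B) + S(927)) = 1/((-236706 - 1*212714) + 927) = 1/((-236706 - 212714) + 927) = 1/(-449420 + 927) = 1/(-448493) = -1/448493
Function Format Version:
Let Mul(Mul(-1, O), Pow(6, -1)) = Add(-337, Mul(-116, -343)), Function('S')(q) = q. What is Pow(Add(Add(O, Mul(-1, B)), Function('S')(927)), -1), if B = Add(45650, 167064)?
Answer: Rational(-1, 448493) ≈ -2.2297e-6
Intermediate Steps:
O = -236706 (O = Mul(-6, Add(-337, Mul(-116, -343))) = Mul(-6, Add(-337, 39788)) = Mul(-6, 39451) = -236706)
B = 212714
Pow(Add(Add(O, Mul(-1, B)), Function('S')(927)), -1) = Pow(Add(Add(-236706, Mul(-1, 212714)), 927), -1) = Pow(Add(Add(-236706, -212714), 927), -1) = Pow(Add(-449420, 927), -1) = Pow(-448493, -1) = Rational(-1, 448493)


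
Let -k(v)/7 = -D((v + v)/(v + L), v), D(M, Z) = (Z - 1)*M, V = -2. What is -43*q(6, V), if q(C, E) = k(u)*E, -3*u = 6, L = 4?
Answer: 3612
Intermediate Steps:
u = -2 (u = -⅓*6 = -2)
D(M, Z) = M*(-1 + Z) (D(M, Z) = (-1 + Z)*M = M*(-1 + Z))
k(v) = 14*v*(-1 + v)/(4 + v) (k(v) = -(-7)*((v + v)/(v + 4))*(-1 + v) = -(-7)*((2*v)/(4 + v))*(-1 + v) = -(-7)*(2*v/(4 + v))*(-1 + v) = -(-7)*2*v*(-1 + v)/(4 + v) = -(-14)*v*(-1 + v)/(4 + v) = 14*v*(-1 + v)/(4 + v))
q(C, E) = 42*E (q(C, E) = (14*(-2)*(-1 - 2)/(4 - 2))*E = (14*(-2)*(-3)/2)*E = (14*(-2)*(½)*(-3))*E = 42*E)
-43*q(6, V) = -1806*(-2) = -43*(-84) = 3612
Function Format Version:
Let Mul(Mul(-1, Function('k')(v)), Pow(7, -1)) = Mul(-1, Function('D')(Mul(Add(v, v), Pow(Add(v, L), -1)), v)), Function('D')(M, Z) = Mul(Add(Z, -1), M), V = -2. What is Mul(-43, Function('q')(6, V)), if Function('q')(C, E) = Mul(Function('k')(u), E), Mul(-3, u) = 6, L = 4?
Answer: 3612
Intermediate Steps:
u = -2 (u = Mul(Rational(-1, 3), 6) = -2)
Function('D')(M, Z) = Mul(M, Add(-1, Z)) (Function('D')(M, Z) = Mul(Add(-1, Z), M) = Mul(M, Add(-1, Z)))
Function('k')(v) = Mul(14, v, Pow(Add(4, v), -1), Add(-1, v)) (Function('k')(v) = Mul(-7, Mul(-1, Mul(Mul(Add(v, v), Pow(Add(v, 4), -1)), Add(-1, v)))) = Mul(-7, Mul(-1, Mul(Mul(Mul(2, v), Pow(Add(4, v), -1)), Add(-1, v)))) = Mul(-7, Mul(-1, Mul(Mul(2, v, Pow(Add(4, v), -1)), Add(-1, v)))) = Mul(-7, Mul(-1, Mul(2, v, Pow(Add(4, v), -1), Add(-1, v)))) = Mul(-7, Mul(-2, v, Pow(Add(4, v), -1), Add(-1, v))) = Mul(14, v, Pow(Add(4, v), -1), Add(-1, v)))
Function('q')(C, E) = Mul(42, E) (Function('q')(C, E) = Mul(Mul(14, -2, Pow(Add(4, -2), -1), Add(-1, -2)), E) = Mul(Mul(14, -2, Pow(2, -1), -3), E) = Mul(Mul(14, -2, Rational(1, 2), -3), E) = Mul(42, E))
Mul(-43, Function('q')(6, V)) = Mul(-43, Mul(42, -2)) = Mul(-43, -84) = 3612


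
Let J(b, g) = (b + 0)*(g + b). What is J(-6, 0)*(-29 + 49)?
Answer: 720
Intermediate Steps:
J(b, g) = b*(b + g)
J(-6, 0)*(-29 + 49) = (-6*(-6 + 0))*(-29 + 49) = -6*(-6)*20 = 36*20 = 720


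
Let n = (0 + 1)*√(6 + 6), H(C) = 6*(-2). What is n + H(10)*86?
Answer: -1032 + 2*√3 ≈ -1028.5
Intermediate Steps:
H(C) = -12
n = 2*√3 (n = 1*√12 = 1*(2*√3) = 2*√3 ≈ 3.4641)
n + H(10)*86 = 2*√3 - 12*86 = 2*√3 - 1032 = -1032 + 2*√3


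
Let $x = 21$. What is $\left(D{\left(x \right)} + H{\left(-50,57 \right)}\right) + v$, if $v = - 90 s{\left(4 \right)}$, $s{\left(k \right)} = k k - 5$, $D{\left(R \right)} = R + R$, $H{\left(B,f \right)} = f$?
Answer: $-891$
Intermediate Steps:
$D{\left(R \right)} = 2 R$
$s{\left(k \right)} = -5 + k^{2}$ ($s{\left(k \right)} = k^{2} - 5 = -5 + k^{2}$)
$v = -990$ ($v = - 90 \left(-5 + 4^{2}\right) = - 90 \left(-5 + 16\right) = \left(-90\right) 11 = -990$)
$\left(D{\left(x \right)} + H{\left(-50,57 \right)}\right) + v = \left(2 \cdot 21 + 57\right) - 990 = \left(42 + 57\right) - 990 = 99 - 990 = -891$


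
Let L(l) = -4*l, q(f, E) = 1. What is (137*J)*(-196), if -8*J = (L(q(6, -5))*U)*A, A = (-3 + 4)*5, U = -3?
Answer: 201390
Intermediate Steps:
A = 5 (A = 1*5 = 5)
J = -15/2 (J = --4*1*(-3)*5/8 = -(-4*(-3))*5/8 = -3*5/2 = -⅛*60 = -15/2 ≈ -7.5000)
(137*J)*(-196) = (137*(-15/2))*(-196) = -2055/2*(-196) = 201390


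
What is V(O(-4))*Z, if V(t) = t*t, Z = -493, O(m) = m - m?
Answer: 0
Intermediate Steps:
O(m) = 0
V(t) = t²
V(O(-4))*Z = 0²*(-493) = 0*(-493) = 0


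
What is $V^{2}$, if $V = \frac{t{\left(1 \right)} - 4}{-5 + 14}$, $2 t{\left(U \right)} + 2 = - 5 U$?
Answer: $\frac{25}{36} \approx 0.69444$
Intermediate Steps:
$t{\left(U \right)} = -1 - \frac{5 U}{2}$ ($t{\left(U \right)} = -1 + \frac{\left(-5\right) U}{2} = -1 - \frac{5 U}{2}$)
$V = - \frac{5}{6}$ ($V = \frac{\left(-1 - \frac{5}{2}\right) - 4}{-5 + 14} = \frac{\left(-1 - \frac{5}{2}\right) - 4}{9} = \left(- \frac{7}{2} - 4\right) \frac{1}{9} = \left(- \frac{15}{2}\right) \frac{1}{9} = - \frac{5}{6} \approx -0.83333$)
$V^{2} = \left(- \frac{5}{6}\right)^{2} = \frac{25}{36}$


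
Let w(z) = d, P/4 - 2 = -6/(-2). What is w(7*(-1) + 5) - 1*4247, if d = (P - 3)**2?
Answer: -3958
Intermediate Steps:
P = 20 (P = 8 + 4*(-6/(-2)) = 8 + 4*(-6*(-1/2)) = 8 + 4*3 = 8 + 12 = 20)
d = 289 (d = (20 - 3)**2 = 17**2 = 289)
w(z) = 289
w(7*(-1) + 5) - 1*4247 = 289 - 1*4247 = 289 - 4247 = -3958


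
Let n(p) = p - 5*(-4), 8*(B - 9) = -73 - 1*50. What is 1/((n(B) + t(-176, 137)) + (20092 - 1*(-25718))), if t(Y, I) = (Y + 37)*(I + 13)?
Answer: 8/199789 ≈ 4.0042e-5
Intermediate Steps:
t(Y, I) = (13 + I)*(37 + Y) (t(Y, I) = (37 + Y)*(13 + I) = (13 + I)*(37 + Y))
B = -51/8 (B = 9 + (-73 - 1*50)/8 = 9 + (-73 - 50)/8 = 9 + (⅛)*(-123) = 9 - 123/8 = -51/8 ≈ -6.3750)
n(p) = 20 + p (n(p) = p + 20 = 20 + p)
1/((n(B) + t(-176, 137)) + (20092 - 1*(-25718))) = 1/(((20 - 51/8) + (481 + 13*(-176) + 37*137 + 137*(-176))) + (20092 - 1*(-25718))) = 1/((109/8 + (481 - 2288 + 5069 - 24112)) + (20092 + 25718)) = 1/((109/8 - 20850) + 45810) = 1/(-166691/8 + 45810) = 1/(199789/8) = 8/199789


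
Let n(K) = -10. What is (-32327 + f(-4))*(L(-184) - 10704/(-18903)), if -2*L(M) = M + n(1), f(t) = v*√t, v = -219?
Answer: -19873508155/6301 - 269267070*I/6301 ≈ -3.154e+6 - 42734.0*I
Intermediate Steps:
f(t) = -219*√t
L(M) = 5 - M/2 (L(M) = -(M - 10)/2 = -(-10 + M)/2 = 5 - M/2)
(-32327 + f(-4))*(L(-184) - 10704/(-18903)) = (-32327 - 438*I)*((5 - ½*(-184)) - 10704/(-18903)) = (-32327 - 438*I)*((5 + 92) - 10704*(-1/18903)) = (-32327 - 438*I)*(97 + 3568/6301) = (-32327 - 438*I)*(614765/6301) = -19873508155/6301 - 269267070*I/6301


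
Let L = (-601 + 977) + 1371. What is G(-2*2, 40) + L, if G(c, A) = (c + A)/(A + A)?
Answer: 34949/20 ≈ 1747.4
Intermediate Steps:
G(c, A) = (A + c)/(2*A) (G(c, A) = (A + c)/((2*A)) = (A + c)*(1/(2*A)) = (A + c)/(2*A))
L = 1747 (L = 376 + 1371 = 1747)
G(-2*2, 40) + L = (½)*(40 - 2*2)/40 + 1747 = (½)*(1/40)*(40 - 4) + 1747 = (½)*(1/40)*36 + 1747 = 9/20 + 1747 = 34949/20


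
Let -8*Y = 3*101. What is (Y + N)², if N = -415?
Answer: 13126129/64 ≈ 2.0510e+5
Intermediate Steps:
Y = -303/8 (Y = -3*101/8 = -⅛*303 = -303/8 ≈ -37.875)
(Y + N)² = (-303/8 - 415)² = (-3623/8)² = 13126129/64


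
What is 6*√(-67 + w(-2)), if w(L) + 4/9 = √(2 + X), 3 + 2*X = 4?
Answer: √(-2428 + 18*√10) ≈ 48.694*I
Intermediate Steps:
X = ½ (X = -3/2 + (½)*4 = -3/2 + 2 = ½ ≈ 0.50000)
w(L) = -4/9 + √10/2 (w(L) = -4/9 + √(2 + ½) = -4/9 + √(5/2) = -4/9 + √10/2)
6*√(-67 + w(-2)) = 6*√(-67 + (-4/9 + √10/2)) = 6*√(-607/9 + √10/2)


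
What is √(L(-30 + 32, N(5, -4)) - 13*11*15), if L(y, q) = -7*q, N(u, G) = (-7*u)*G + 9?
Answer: 2*I*√797 ≈ 56.462*I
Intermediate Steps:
N(u, G) = 9 - 7*G*u (N(u, G) = -7*G*u + 9 = 9 - 7*G*u)
√(L(-30 + 32, N(5, -4)) - 13*11*15) = √(-7*(9 - 7*(-4)*5) - 13*11*15) = √(-7*(9 + 140) - 143*15) = √(-7*149 - 2145) = √(-1043 - 2145) = √(-3188) = 2*I*√797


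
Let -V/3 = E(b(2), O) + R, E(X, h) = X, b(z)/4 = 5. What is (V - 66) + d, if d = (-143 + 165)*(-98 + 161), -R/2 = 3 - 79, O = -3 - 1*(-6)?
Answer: 804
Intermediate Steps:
O = 3 (O = -3 + 6 = 3)
b(z) = 20 (b(z) = 4*5 = 20)
R = 152 (R = -2*(3 - 79) = -2*(-76) = 152)
V = -516 (V = -3*(20 + 152) = -3*172 = -516)
d = 1386 (d = 22*63 = 1386)
(V - 66) + d = (-516 - 66) + 1386 = -582 + 1386 = 804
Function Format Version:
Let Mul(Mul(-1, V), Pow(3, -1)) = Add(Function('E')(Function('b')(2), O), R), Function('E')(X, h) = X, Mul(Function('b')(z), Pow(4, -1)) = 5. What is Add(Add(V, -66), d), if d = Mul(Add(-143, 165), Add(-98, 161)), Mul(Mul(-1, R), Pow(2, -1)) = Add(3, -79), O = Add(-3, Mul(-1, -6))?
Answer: 804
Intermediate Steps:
O = 3 (O = Add(-3, 6) = 3)
Function('b')(z) = 20 (Function('b')(z) = Mul(4, 5) = 20)
R = 152 (R = Mul(-2, Add(3, -79)) = Mul(-2, -76) = 152)
V = -516 (V = Mul(-3, Add(20, 152)) = Mul(-3, 172) = -516)
d = 1386 (d = Mul(22, 63) = 1386)
Add(Add(V, -66), d) = Add(Add(-516, -66), 1386) = Add(-582, 1386) = 804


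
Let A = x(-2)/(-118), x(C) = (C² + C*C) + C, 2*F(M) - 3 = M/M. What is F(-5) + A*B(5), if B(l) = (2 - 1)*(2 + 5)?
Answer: 97/59 ≈ 1.6441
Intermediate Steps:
F(M) = 2 (F(M) = 3/2 + (M/M)/2 = 3/2 + (½)*1 = 3/2 + ½ = 2)
x(C) = C + 2*C² (x(C) = (C² + C²) + C = 2*C² + C = C + 2*C²)
B(l) = 7 (B(l) = 1*7 = 7)
A = -3/59 (A = -2*(1 + 2*(-2))/(-118) = -2*(1 - 4)*(-1/118) = -2*(-3)*(-1/118) = 6*(-1/118) = -3/59 ≈ -0.050847)
F(-5) + A*B(5) = 2 - 3/59*7 = 2 - 21/59 = 97/59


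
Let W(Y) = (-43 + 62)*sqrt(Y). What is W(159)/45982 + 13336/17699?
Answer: 13336/17699 + 19*sqrt(159)/45982 ≈ 0.75870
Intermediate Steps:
W(Y) = 19*sqrt(Y)
W(159)/45982 + 13336/17699 = (19*sqrt(159))/45982 + 13336/17699 = (19*sqrt(159))*(1/45982) + 13336*(1/17699) = 19*sqrt(159)/45982 + 13336/17699 = 13336/17699 + 19*sqrt(159)/45982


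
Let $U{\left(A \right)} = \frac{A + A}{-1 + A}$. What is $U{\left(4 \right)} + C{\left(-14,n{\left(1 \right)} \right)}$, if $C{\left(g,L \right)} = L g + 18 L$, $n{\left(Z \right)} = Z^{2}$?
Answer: $\frac{20}{3} \approx 6.6667$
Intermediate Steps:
$U{\left(A \right)} = \frac{2 A}{-1 + A}$
$C{\left(g,L \right)} = 18 L + L g$
$U{\left(4 \right)} + C{\left(-14,n{\left(1 \right)} \right)} = 2 \cdot 4 \frac{1}{-1 + 4} + 1^{2} \left(18 - 14\right) = 2 \cdot 4 \cdot \frac{1}{3} + 1 \cdot 4 = 2 \cdot 4 \cdot \frac{1}{3} + 4 = \frac{8}{3} + 4 = \frac{20}{3}$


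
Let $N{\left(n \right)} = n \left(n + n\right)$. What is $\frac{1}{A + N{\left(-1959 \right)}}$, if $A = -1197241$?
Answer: $\frac{1}{6478121} \approx 1.5437 \cdot 10^{-7}$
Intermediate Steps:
$N{\left(n \right)} = 2 n^{2}$ ($N{\left(n \right)} = n 2 n = 2 n^{2}$)
$\frac{1}{A + N{\left(-1959 \right)}} = \frac{1}{-1197241 + 2 \left(-1959\right)^{2}} = \frac{1}{-1197241 + 2 \cdot 3837681} = \frac{1}{-1197241 + 7675362} = \frac{1}{6478121}$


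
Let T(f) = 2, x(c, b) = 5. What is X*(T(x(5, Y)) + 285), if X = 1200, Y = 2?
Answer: 344400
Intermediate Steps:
X*(T(x(5, Y)) + 285) = 1200*(2 + 285) = 1200*287 = 344400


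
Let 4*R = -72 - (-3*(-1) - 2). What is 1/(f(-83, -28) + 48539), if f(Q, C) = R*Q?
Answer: 4/200215 ≈ 1.9979e-5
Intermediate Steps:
R = -73/4 (R = (-72 - (-3*(-1) - 2))/4 = (-72 - (3 - 2))/4 = (-72 - 1*1)/4 = (-72 - 1)/4 = (1/4)*(-73) = -73/4 ≈ -18.250)
f(Q, C) = -73*Q/4
1/(f(-83, -28) + 48539) = 1/(-73/4*(-83) + 48539) = 1/(6059/4 + 48539) = 1/(200215/4) = 4/200215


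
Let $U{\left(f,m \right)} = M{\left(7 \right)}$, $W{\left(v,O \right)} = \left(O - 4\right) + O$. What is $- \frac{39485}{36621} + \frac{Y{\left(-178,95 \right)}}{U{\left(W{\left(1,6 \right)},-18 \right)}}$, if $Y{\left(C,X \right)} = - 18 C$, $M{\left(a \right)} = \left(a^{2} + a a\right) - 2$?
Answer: $\frac{9461927}{292968} \approx 32.297$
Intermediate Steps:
$W{\left(v,O \right)} = -4 + 2 O$ ($W{\left(v,O \right)} = \left(-4 + O\right) + O = -4 + 2 O$)
$M{\left(a \right)} = -2 + 2 a^{2}$ ($M{\left(a \right)} = \left(a^{2} + a^{2}\right) - 2 = 2 a^{2} - 2 = -2 + 2 a^{2}$)
$U{\left(f,m \right)} = 96$ ($U{\left(f,m \right)} = -2 + 2 \cdot 7^{2} = -2 + 2 \cdot 49 = -2 + 98 = 96$)
$- \frac{39485}{36621} + \frac{Y{\left(-178,95 \right)}}{U{\left(W{\left(1,6 \right)},-18 \right)}} = - \frac{39485}{36621} + \frac{\left(-18\right) \left(-178\right)}{96} = \left(-39485\right) \frac{1}{36621} + 3204 \cdot \frac{1}{96} = - \frac{39485}{36621} + \frac{267}{8} = \frac{9461927}{292968}$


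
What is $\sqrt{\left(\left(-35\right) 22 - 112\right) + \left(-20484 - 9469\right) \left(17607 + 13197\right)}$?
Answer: $i \sqrt{922673094} \approx 30376.0 i$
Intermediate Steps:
$\sqrt{\left(\left(-35\right) 22 - 112\right) + \left(-20484 - 9469\right) \left(17607 + 13197\right)} = \sqrt{\left(-770 - 112\right) - 922672212} = \sqrt{-882 - 922672212} = \sqrt{-922673094} = i \sqrt{922673094}$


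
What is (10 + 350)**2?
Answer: 129600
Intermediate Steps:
(10 + 350)**2 = 360**2 = 129600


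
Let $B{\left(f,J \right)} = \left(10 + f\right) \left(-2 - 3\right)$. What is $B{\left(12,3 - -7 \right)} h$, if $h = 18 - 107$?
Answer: $9790$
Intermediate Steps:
$B{\left(f,J \right)} = -50 - 5 f$ ($B{\left(f,J \right)} = \left(10 + f\right) \left(-5\right) = -50 - 5 f$)
$h = -89$
$B{\left(12,3 - -7 \right)} h = \left(-50 - 60\right) \left(-89\right) = \left(-110\right) \left(-89\right) = 9790$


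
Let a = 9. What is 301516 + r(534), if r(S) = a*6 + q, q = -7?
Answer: 301563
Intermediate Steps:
r(S) = 47 (r(S) = 9*6 - 7 = 54 - 7 = 47)
301516 + r(534) = 301516 + 47 = 301563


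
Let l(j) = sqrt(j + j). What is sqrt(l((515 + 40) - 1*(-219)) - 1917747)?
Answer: sqrt(-1917747 + 6*sqrt(43)) ≈ 1384.8*I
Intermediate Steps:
l(j) = sqrt(2)*sqrt(j) (l(j) = sqrt(2*j) = sqrt(2)*sqrt(j))
sqrt(l((515 + 40) - 1*(-219)) - 1917747) = sqrt(sqrt(2)*sqrt((515 + 40) - 1*(-219)) - 1917747) = sqrt(sqrt(2)*sqrt(555 + 219) - 1917747) = sqrt(sqrt(2)*sqrt(774) - 1917747) = sqrt(sqrt(2)*(3*sqrt(86)) - 1917747) = sqrt(6*sqrt(43) - 1917747) = sqrt(-1917747 + 6*sqrt(43))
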